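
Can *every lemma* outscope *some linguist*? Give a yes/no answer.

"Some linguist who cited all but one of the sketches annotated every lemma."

Yes

*every lemma* sits in the matrix clause, not in the relative clause on *some linguist*.
Clause-internal QR can adjoin the lower DP above the subject, yielding the inverse reading.
So *every lemma* > *some linguist* is among the available readings.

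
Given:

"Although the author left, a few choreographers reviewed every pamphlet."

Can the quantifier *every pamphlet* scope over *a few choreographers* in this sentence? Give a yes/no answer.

Yes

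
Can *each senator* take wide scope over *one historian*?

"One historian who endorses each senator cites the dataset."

No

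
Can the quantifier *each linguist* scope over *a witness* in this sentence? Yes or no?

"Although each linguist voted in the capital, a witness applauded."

No

Structurally, *each linguist* is inside the adjunct clause *although each linguist voted in the capital*.
Since the clause is an adjunct (not a complement), the Adjunct Condition blocks QR across its edge.
There is no licit LF on which *each linguist* c-commands *a witness*.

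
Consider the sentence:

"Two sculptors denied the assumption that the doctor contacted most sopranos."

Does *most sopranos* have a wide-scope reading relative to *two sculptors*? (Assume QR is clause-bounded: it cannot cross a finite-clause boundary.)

*most sopranos* is embedded in the complex NP *the assumption that the doctor contacted most sopranos*.
The complex NP is opaque for QR — the quantifier is frozen inside the noun's complement.
So the wide-scope reading for *most sopranos* is blocked.

No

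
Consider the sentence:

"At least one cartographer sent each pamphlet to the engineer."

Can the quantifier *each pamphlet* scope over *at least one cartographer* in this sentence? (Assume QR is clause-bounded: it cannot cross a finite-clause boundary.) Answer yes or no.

Yes

*each pamphlet* and *at least one cartographer* are in the same minimal clause.
No island intervenes, so both surface and inverse scope are derivable.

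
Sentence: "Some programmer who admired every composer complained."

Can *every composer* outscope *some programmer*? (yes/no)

No

The DP *every composer* is contained in the relative clause *who admired every composer*.
QR out of a relative clause is ruled out by the relative-clause island constraint.
So *every composer* cannot raise high enough to outscope *some programmer*; only the surface ordering *some programmer* > *every composer* is available.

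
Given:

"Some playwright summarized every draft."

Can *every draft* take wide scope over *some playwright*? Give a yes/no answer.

*every draft* is the matrix object and *some playwright* the matrix subject; the two are clausemates.
Since no island is crossed, the inverse ordering is licensed alongside surface scope.

Yes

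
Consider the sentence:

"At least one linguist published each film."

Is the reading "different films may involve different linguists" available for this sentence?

Yes

This is the *each film* > *at least one linguist* reading.
Both DPs are arguments of the same predicate; there is no clause or island boundary between them.
Clause-internal QR can adjoin the lower DP above the subject, yielding the inverse reading.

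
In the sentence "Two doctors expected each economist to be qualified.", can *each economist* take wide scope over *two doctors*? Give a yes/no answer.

Yes

This is an ECM construction: *each economist* is the infinitival subject, Case-marked by the matrix verb, and the infinitive is transparent for QR.
Nothing blocks QR of the lower DP to a position above the higher one, so inverse scope is available.
So *each economist* > *two doctors* is among the available readings.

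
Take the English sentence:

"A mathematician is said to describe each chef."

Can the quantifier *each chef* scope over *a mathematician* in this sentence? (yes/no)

The matrix predicate is a raising verb, whose infinitival complement is not a scope island — *each chef* can QR into the matrix clause.
Nothing blocks QR of the lower DP to a position above the higher one, so inverse scope is available.
So *each chef* > *a mathematician* is among the available readings.

Yes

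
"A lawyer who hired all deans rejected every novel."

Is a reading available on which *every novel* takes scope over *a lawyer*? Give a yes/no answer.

Yes

*every novel* sits in the matrix clause, not in the relative clause on *a lawyer*.
Clause-internal QR can adjoin the lower DP above the subject, yielding the inverse reading.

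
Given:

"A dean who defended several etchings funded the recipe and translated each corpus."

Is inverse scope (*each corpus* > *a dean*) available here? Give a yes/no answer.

*each corpus* is embedded in one conjunct of the coordinate structure (*translated each corpus*).
A quantifier cannot raise out of one conjunct of a coordination across the whole coordinate structure — the CSC applies to QR.
So *each corpus* cannot raise high enough to outscope *a dean*; only the surface ordering *a dean* > *each corpus* is available.

No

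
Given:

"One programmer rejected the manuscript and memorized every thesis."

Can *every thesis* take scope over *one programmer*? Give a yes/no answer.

No

*every thesis* sits inside one conjunct of the coordinate structure (*memorized every thesis*).
QR out of a conjunct would have to apply non-ATB, which the CSC forbids.
There is no licit LF on which *every thesis* c-commands *one programmer*.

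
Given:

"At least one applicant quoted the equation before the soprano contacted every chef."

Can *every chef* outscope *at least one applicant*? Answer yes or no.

No

The target quantifier *every chef* is part of the adjunct clause *before the soprano contacted every chef*.
Scope out of an adjunct clause is unavailable: QR respects the adjunct-island constraint.
There is no licit LF on which *every chef* c-commands *at least one applicant*.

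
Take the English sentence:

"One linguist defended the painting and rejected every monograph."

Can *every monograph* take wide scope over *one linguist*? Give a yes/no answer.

The target quantifier *every monograph* is part of one conjunct of the coordinate structure (*rejected every monograph*).
QR out of a conjunct would have to apply non-ATB, which the CSC forbids.
There is no licit LF on which *every monograph* c-commands *one linguist*.

No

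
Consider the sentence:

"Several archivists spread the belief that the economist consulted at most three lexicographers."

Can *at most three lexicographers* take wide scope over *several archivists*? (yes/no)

No

The DP *at most three lexicographers* is contained in the complex NP *the belief that the economist consulted at most three lexicographers*.
Since the clause is the complement of a nominal head, the CNPC blocks scope extraction.
So *at most three lexicographers* cannot raise to a position above *several archivists*.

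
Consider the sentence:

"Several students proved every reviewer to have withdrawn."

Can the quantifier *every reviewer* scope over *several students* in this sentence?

Yes

*every reviewer* is the subject of an ECM infinitive — the infinitival complement of an ECM verb is not a scope island, so *every reviewer* can raise into the matrix clause.
QR within a single clause is free, so the lower quantifier may take scope over the higher one.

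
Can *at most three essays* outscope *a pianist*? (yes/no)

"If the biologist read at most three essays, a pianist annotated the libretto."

No

The target quantifier *at most three essays* is part of the adjunct clause *if the biologist read at most three essays*.
Adjuncts are opaque for quantifier raising; a quantifier in an adjunct stays inside it.
So *at most three essays* cannot raise to a position above *a pianist*.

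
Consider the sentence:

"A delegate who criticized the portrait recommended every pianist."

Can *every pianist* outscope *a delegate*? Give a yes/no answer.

*every pianist* is a matrix argument; only *a delegate* is modified by the relative clause *who criticized the portrait*, so the RC island is irrelevant to the target quantifier.
With no island boundary between them, the object can take inverse scope over the subject via ordinary QR within the clause.

Yes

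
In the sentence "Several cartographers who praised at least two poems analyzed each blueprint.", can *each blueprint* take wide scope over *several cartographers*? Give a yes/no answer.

Yes

*each blueprint* is a matrix argument; only *several cartographers* is modified by the relative clause *who praised at least two poems*, so the RC island is irrelevant to the target quantifier.
QR within a single clause is free, so the lower quantifier may take scope over the higher one.
The sentence is scopally ambiguous between *several cartographers* > *each blueprint* and *each blueprint* > *several cartographers*.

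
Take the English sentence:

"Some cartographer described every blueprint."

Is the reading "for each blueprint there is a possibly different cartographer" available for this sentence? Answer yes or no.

Yes

That reading corresponds to *every blueprint* > *some cartographer*.
*every blueprint* is the matrix object and *some cartographer* the matrix subject; the two are clausemates.
QR within a single clause is free, so the lower quantifier may take scope over the higher one.
So *every blueprint* > *some cartographer* is among the available readings.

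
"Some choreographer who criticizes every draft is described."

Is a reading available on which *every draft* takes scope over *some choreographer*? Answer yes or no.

No

*every draft* occurs within the relative clause *who criticizes every draft*.
A relative clause is a scope island — quantifier raising cannot cross its boundary.
*every draft* > *some choreographer* would require crossing that boundary, which is illicit.
(Only the surface reading survives: one fixed choreographer with respect to all the relevant drafts.)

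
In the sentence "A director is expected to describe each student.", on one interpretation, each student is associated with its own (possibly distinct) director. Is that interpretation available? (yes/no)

The described interpretation is the *each student* > *a director* scoping.
*each student* is the object of the infinitival complement of a raising predicate; raising infinitives are transparent for QR, so the two DPs are in effect clausemates.
QR within a single clause is free, so the lower quantifier may take scope over the higher one.

Yes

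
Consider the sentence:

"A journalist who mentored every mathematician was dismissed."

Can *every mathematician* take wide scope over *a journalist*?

Structurally, *every mathematician* is inside the relative clause *who mentored every mathematician*.
The relative clause forms an island for QR, so the quantifier is confined to the head noun's restrictor.
So the wide-scope reading for *every mathematician* is blocked.

No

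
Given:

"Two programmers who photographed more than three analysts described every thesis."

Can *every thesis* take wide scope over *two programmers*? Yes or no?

Yes

Although the sentence contains a relative clause (*who photographed more than three analysts*), *every thesis* is outside it, in the matrix VP.
QR within a single clause is free, so the lower quantifier may take scope over the higher one.
The sentence is scopally ambiguous between *two programmers* > *every thesis* and *every thesis* > *two programmers*.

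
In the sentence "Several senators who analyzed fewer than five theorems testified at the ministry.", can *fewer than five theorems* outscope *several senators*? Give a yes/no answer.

The DP *fewer than five theorems* is contained in the relative clause *who analyzed fewer than five theorems*.
Relative clauses are scope islands: a quantifier cannot QR out of a relative clause to take scope in the matrix clause.
So *fewer than five theorems* cannot raise to a position above *several senators*.

No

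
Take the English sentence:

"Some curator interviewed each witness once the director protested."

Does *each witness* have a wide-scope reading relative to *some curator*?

*each witness* is a matrix argument; the adjunct is an island but the target quantifier is outside it.
QR within a single clause is free, so the lower quantifier may take scope over the higher one.
The sentence is scopally ambiguous between *some curator* > *each witness* and *each witness* > *some curator*.

Yes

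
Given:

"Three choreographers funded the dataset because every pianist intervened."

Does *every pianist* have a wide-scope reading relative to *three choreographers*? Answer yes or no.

No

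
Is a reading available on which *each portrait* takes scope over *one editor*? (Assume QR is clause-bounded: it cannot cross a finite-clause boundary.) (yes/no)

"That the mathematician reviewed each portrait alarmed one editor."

*each portrait* is embedded in the sentential subject *that the mathematician reviewed each portrait*.
Clausal subjects are scope islands; QR from inside the subject into the matrix is barred.
So *each portrait* cannot raise to a position above *one editor*.

No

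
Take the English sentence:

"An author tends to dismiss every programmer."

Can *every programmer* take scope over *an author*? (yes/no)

Yes

The matrix predicate is a raising verb, whose infinitival complement is not a scope island — *every programmer* can QR into the matrix clause.
QR within a single clause is free, so the lower quantifier may take scope over the higher one.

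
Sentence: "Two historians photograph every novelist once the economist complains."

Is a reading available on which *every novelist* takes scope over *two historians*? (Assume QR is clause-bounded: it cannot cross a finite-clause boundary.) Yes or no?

The adjunct clause does not contain *every novelist*, which is the matrix object.
Clause-internal QR can adjoin the lower DP above the subject, yielding the inverse reading.
The sentence is scopally ambiguous between *two historians* > *every novelist* and *every novelist* > *two historians*.

Yes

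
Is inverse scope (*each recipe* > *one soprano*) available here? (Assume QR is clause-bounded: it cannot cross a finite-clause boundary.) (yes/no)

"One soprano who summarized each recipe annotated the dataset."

*each recipe* occurs within the relative clause *who summarized each recipe*.
Relative clauses block scope extraction: QR cannot target a position outside the modified NP.
Hence only narrow scope for *each recipe* (under *one soprano*) survives.
(Only the surface reading survives: one fixed soprano with respect to all the relevant recipes.)

No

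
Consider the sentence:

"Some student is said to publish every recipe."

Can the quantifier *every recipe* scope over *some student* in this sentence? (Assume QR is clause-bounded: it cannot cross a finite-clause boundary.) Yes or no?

Raising constructions are monoclausal for scope purposes; *every recipe* is not separated from *some student* by any island.
Clause-internal QR can adjoin the lower DP above the subject, yielding the inverse reading.

Yes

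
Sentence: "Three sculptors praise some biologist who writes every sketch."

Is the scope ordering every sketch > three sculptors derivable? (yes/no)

The DP *every sketch* is contained in the relative clause *who writes every sketch* modifying *some biologist*.
The relative clause forms an island for QR, so the quantifier is confined to the head noun's restrictor.
Hence only narrow scope for *every sketch* (under *three sculptors*) survives.

No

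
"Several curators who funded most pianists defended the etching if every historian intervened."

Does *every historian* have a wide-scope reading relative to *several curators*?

No

*every historian* is embedded in the adjunct clause *if every historian intervened*.
Scope out of an adjunct clause is unavailable: QR respects the adjunct-island constraint.
There is no licit LF on which *every historian* c-commands *several curators*.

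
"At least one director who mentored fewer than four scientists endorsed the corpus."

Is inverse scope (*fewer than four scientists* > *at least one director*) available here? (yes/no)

*fewer than four scientists* sits inside the relative clause *who mentored fewer than four scientists*.
Relative clauses block scope extraction: QR cannot target a position outside the modified NP.
*fewer than four scientists* > *at least one director* would require crossing that boundary, which is illicit.

No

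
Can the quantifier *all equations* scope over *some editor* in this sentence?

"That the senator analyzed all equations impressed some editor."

The target quantifier *all equations* is part of the sentential subject *that the senator analyzed all equations*.
The subject-island constraint blocks QR out of a clausal subject.
There is no licit LF on which *all equations* c-commands *some editor*.

No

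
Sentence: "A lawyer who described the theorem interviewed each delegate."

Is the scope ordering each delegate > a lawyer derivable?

*each delegate* sits in the matrix clause, not in the relative clause on *a lawyer*.
Ordinary QR to a clause-peripheral position gives the wide-scope LF for the lower DP.

Yes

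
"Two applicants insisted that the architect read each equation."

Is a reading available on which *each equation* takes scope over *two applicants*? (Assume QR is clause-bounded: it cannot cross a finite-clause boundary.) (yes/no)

No

*each equation* occurs within the finite complement clause *that the architect read each equation*.
QR is clause-bounded, so the finite complement is a scope island for the embedded quantifier.
*each equation* > *two applicants* would require crossing that boundary, which is illicit.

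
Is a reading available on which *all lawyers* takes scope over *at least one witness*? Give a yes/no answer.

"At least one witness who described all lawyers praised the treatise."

No

Structurally, *all lawyers* is inside the relative clause *who described all lawyers*.
Relative clauses block scope extraction: QR cannot target a position outside the modified NP.
The inverse ordering *all lawyers* > *at least one witness* is therefore underivable.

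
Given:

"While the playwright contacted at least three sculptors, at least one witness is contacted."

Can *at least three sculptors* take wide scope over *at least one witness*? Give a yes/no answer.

No

*at least three sculptors* occurs within the adjunct clause *while the playwright contacted at least three sculptors*.
The adjunct-island constraint bars QR out of an adverbial clause.
The ordering *at least three sculptors* > *at least one witness* is therefore underivable.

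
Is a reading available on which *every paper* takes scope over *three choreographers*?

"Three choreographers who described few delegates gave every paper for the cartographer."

The RC *who described few delegates* is an island, but *every paper* is not inside it — it is the matrix object, a clausemate of *three choreographers*.
Nothing blocks QR of the lower DP to a position above the higher one, so inverse scope is available.

Yes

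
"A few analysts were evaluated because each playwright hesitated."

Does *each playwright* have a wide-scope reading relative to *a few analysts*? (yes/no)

The DP *each playwright* is contained in the adjunct clause *because each playwright hesitated*.
The adjunct-island constraint bars QR out of an adverbial clause.
So the wide-scope reading for *each playwright* is blocked.

No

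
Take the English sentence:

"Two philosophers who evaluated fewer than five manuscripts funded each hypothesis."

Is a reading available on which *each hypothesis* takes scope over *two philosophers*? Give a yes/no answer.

Yes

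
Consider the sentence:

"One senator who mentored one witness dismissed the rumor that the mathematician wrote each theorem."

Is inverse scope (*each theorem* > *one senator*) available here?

No

The target quantifier *each theorem* is part of the complex NP *the rumor that the mathematician wrote each theorem*.
Since the clause is the complement of a nominal head, the CNPC blocks scope extraction.
So *each theorem* cannot raise high enough to outscope *one senator*; only the surface ordering *one senator* > *each theorem* is available.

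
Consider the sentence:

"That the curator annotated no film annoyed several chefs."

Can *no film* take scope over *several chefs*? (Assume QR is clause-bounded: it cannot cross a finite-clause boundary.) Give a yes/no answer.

*no film* occurs within the sentential subject *that the curator annotated no film*.
Clausal subjects are scope islands; QR from inside the subject into the matrix is barred.
*no film* is confined to the island and cannot take scope over *several chefs*.

No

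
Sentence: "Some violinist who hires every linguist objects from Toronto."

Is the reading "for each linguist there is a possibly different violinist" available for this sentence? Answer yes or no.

No

This is the *every linguist* > *some violinist* reading.
*every linguist* sits inside the relative clause *who hires every linguist*.
Relative clauses are scope islands: a quantifier cannot QR out of a relative clause to take scope in the matrix clause.
There is no licit LF on which *every linguist* c-commands *some violinist*.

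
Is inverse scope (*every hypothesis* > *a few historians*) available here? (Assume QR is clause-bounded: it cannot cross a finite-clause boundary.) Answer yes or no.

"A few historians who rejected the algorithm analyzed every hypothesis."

The relative clause *who rejected the algorithm* modifies *a few historians*, but *every hypothesis* is not inside that relative clause — it is an argument of the matrix verb.
Since no island is crossed, the inverse ordering is licensed alongside surface scope.
Both orderings are possible: *a few historians* > *every hypothesis* and *every hypothesis* > *a few historians*.

Yes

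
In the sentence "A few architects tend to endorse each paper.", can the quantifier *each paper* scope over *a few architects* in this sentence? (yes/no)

Yes

*each paper* is the object of the infinitival complement of a raising predicate; raising infinitives are transparent for QR, so the two DPs are in effect clausemates.
No island intervenes, so both surface and inverse scope are derivable.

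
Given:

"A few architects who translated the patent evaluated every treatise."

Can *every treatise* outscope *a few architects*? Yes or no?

Yes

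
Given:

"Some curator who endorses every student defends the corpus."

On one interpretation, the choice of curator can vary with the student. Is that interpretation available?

No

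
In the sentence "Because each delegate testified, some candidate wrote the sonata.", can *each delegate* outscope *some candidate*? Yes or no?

No

Structurally, *each delegate* is inside the adjunct clause *because each delegate testified*.
Scope out of an adjunct clause is unavailable: QR respects the adjunct-island constraint.
The ordering *each delegate* > *some candidate* is therefore underivable.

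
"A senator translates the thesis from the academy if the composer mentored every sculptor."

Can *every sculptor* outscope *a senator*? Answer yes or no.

No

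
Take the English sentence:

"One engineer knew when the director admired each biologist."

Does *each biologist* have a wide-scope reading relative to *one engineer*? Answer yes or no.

Structurally, *each biologist* is inside the embedded question *when the director admired each biologist*.
QR across an interrogative CP boundary is ruled out as a wh-island violation.
Hence only narrow scope for *each biologist* (under *one engineer*) survives.
(Only the surface reading survives: one fixed engineer with respect to all the relevant biologists.)

No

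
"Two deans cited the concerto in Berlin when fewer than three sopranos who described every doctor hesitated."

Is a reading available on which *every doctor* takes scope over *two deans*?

*every doctor* is embedded in the relative clause *who described every doctor*, which is itself inside the adjunct *when fewer than three sopranos who described every doctor hesitated*.
Both the relative clause and the enclosing adjunct are scope islands; QR cannot cross either.
So *every doctor* cannot raise high enough to outscope *two deans*; only the surface ordering *two deans* > *every doctor* is available.

No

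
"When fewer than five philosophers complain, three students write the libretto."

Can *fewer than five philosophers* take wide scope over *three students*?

No

*fewer than five philosophers* occurs within the adjunct clause *when fewer than five philosophers complain*.
Adjuncts are opaque for quantifier raising; a quantifier in an adjunct stays inside it.
*fewer than five philosophers* > *three students* would require crossing that boundary, which is illicit.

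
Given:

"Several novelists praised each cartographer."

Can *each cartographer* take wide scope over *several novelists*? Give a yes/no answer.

*each cartographer* and *several novelists* are in the same minimal clause.
Ordinary QR to a clause-peripheral position gives the wide-scope LF for the lower DP.
Both orderings are possible: *several novelists* > *each cartographer* and *each cartographer* > *several novelists*.

Yes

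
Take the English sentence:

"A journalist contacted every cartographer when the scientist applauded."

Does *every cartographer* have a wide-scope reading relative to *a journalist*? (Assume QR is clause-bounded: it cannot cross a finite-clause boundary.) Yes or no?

Yes

*every cartographer* is a matrix argument; the adjunct is an island but the target quantifier is outside it.
Clause-internal QR can adjoin the lower DP above the subject, yielding the inverse reading.
So *every cartographer* > *a journalist* is among the available readings.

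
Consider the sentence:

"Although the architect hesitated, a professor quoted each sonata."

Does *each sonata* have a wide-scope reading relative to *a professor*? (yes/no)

*each sonata* is a matrix argument; the adjunct is an island but the target quantifier is outside it.
Ordinary QR to a clause-peripheral position gives the wide-scope LF for the lower DP.

Yes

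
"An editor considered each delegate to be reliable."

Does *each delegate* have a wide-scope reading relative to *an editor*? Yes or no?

Yes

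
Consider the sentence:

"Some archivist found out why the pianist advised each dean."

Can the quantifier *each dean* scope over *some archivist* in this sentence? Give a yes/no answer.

Structurally, *each dean* is inside the embedded question *why the pianist advised each dean*.
Embedded questions are wh-islands: a quantifier inside an indirect question cannot QR into the matrix clause.
Hence only narrow scope for *each dean* (under *some archivist*) survives.
(Only the surface reading survives: one fixed archivist with respect to all the relevant deans.)

No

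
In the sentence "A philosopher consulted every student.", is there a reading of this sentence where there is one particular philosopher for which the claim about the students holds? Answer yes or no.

This is the *a philosopher* > *every student* reading.
That is the surface-scope ordering, which is always one of the available readings — island constraints only ever restrict inverse scope.

Yes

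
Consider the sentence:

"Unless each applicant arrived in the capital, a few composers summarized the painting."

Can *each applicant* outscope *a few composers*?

No

Structurally, *each applicant* is inside the adjunct clause *unless each applicant arrived in the capital*.
Since the clause is an adjunct (not a complement), the Adjunct Condition blocks QR across its edge.
The ordering *each applicant* > *a few composers* is therefore underivable.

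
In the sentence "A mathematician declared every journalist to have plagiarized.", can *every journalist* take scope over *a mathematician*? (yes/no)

*every journalist* is the subject of an ECM infinitive — the infinitival complement of an ECM verb is not a scope island, so *every journalist* can raise into the matrix clause.
Clause-internal QR can adjoin the lower DP above the subject, yielding the inverse reading.
The sentence is scopally ambiguous between *a mathematician* > *every journalist* and *every journalist* > *a mathematician*.

Yes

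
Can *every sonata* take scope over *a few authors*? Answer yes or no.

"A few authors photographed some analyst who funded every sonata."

The DP *every sonata* is contained in the relative clause *who funded every sonata* modifying *some analyst*.
The relative clause forms an island for QR, so the quantifier is confined to the head noun's restrictor.
*every sonata* > *a few authors* would require crossing that boundary, which is illicit.

No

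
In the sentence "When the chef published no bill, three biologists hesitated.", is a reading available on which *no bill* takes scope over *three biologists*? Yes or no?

No

The target quantifier *no bill* is part of the adjunct clause *when the chef published no bill*.
Adjuncts are opaque for quantifier raising; a quantifier in an adjunct stays inside it.
*no bill* is confined to the island and cannot take scope over *three biologists*.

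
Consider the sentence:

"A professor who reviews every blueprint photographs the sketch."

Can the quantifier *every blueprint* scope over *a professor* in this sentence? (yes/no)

No

*every blueprint* is embedded in the relative clause *who reviews every blueprint*.
Relative clauses are scope islands: a quantifier cannot QR out of a relative clause to take scope in the matrix clause.
So the wide-scope reading for *every blueprint* is blocked.
(Only the surface reading survives: one fixed professor with respect to all the relevant blueprints.)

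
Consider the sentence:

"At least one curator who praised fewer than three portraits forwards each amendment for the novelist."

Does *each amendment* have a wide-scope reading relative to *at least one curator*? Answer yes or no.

Yes

Although the sentence contains a relative clause (*who praised fewer than three portraits*), *each amendment* is outside it, in the matrix VP.
No island intervenes, so both surface and inverse scope are derivable.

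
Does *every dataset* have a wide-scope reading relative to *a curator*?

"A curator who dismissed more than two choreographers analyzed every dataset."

Yes

*every dataset* is a matrix argument; only *a curator* is modified by the relative clause *who dismissed more than two choreographers*, so the RC island is irrelevant to the target quantifier.
QR within a single clause is free, so the lower quantifier may take scope over the higher one.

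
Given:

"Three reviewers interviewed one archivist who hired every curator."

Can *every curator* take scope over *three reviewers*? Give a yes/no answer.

No

Structurally, *every curator* is inside the relative clause *who hired every curator* modifying *one archivist*.
A relative clause is a scope island — quantifier raising cannot cross its boundary.
There is no licit LF on which *every curator* c-commands *three reviewers*.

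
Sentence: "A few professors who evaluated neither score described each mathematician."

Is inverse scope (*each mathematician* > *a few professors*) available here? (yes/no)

*each mathematician* is a matrix argument; only *a few professors* is modified by the relative clause *who evaluated neither score*, so the RC island is irrelevant to the target quantifier.
Clause-internal QR can adjoin the lower DP above the subject, yielding the inverse reading.

Yes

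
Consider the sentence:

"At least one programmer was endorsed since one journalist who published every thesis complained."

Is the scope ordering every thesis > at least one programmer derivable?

No

*every thesis* is embedded in the relative clause *who published every thesis*, which is itself inside the adjunct *since one journalist who published every thesis complained*.
The quantifier would have to escape first the RC and then the adjunct — two independent island violations.
So *every thesis* cannot raise high enough to outscope *at least one programmer*; only the surface ordering *at least one programmer* > *every thesis* is available.
(Only the surface reading survives: one fixed programmer with respect to all the relevant theses.)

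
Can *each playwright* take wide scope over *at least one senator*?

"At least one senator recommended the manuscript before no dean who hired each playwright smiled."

No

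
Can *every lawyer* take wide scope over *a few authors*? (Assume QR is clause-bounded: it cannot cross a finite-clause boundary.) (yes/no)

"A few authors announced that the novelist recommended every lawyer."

*every lawyer* is embedded in the finite complement clause *that the novelist recommended every lawyer*.
Given the clause-boundedness assumption, QR cannot cross the finite CP into the matrix.
There is no licit LF on which *every lawyer* c-commands *a few authors*.

No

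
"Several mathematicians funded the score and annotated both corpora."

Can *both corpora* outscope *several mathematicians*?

No

The DP *both corpora* is contained in one conjunct of the coordinate structure (*annotated both corpora*).
The Coordinate Structure Constraint blocks movement (including QR) out of a single conjunct.
There is no licit LF on which *both corpora* c-commands *several mathematicians*.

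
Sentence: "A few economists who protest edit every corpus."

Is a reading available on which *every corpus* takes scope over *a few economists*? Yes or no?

*every corpus* sits in the matrix clause, not in the relative clause on *a few economists*.
Ordinary QR to a clause-peripheral position gives the wide-scope LF for the lower DP.

Yes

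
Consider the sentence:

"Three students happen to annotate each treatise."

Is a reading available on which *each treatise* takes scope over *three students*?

*each treatise* is inside a raising infinitive, which is transparent to QR (no CP barrier), so it behaves as a matrix argument.
Clause-internal QR can adjoin the lower DP above the subject, yielding the inverse reading.

Yes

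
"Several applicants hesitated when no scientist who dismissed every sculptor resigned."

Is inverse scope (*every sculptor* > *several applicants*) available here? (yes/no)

No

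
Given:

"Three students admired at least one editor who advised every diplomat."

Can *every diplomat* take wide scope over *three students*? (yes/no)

*every diplomat* is embedded in the relative clause *who advised every diplomat* modifying *at least one editor*.
The relative clause forms an island for QR, so the quantifier is confined to the head noun's restrictor.
*every diplomat* is confined to the island and cannot take scope over *three students*.

No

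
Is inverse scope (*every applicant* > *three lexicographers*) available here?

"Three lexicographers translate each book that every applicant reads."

The target quantifier *every applicant* is part of the relative clause *that every applicant reads* modifying *each book*.
The relative clause forms an island for QR, so the quantifier is confined to the head noun's restrictor.
So the wide-scope reading for *every applicant* is blocked.

No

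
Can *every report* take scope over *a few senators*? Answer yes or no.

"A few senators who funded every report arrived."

*every report* sits inside the relative clause *who funded every report*.
Quantifiers inside a relative clause are trapped there; the RC boundary blocks QR.
*every report* > *a few senators* would require crossing that boundary, which is illicit.

No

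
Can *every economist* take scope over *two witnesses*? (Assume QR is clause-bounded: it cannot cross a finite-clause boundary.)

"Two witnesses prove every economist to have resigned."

Yes

*every economist* is an ECM subject; ECM complements are not islands, and the embedded quantifier may take matrix scope.
With no island boundary between them, the object can take inverse scope over the subject via ordinary QR within the clause.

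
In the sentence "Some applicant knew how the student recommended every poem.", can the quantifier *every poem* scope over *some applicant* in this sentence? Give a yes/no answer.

*every poem* is embedded in the embedded question *how the student recommended every poem*.
The wh-island constraint blocks QR out of an embedded interrogative.
So *every poem* cannot raise to a position above *some applicant*.

No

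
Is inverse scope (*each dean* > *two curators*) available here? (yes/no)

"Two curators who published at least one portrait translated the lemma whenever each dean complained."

Structurally, *each dean* is inside the adjunct clause *whenever each dean complained*.
Since the clause is an adjunct (not a complement), the Adjunct Condition blocks QR across its edge.
*each dean* > *two curators* would require crossing that boundary, which is illicit.

No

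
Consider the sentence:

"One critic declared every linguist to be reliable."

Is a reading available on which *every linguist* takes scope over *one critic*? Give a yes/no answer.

Yes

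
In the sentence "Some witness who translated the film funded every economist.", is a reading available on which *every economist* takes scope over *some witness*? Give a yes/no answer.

Yes

Although the sentence contains a relative clause (*who translated the film*), *every economist* is outside it, in the matrix VP.
With no island boundary between them, the object can take inverse scope over the subject via ordinary QR within the clause.
So *every economist* > *some witness* is among the available readings.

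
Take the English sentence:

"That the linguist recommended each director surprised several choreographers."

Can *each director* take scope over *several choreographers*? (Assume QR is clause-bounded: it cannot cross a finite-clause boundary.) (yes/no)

No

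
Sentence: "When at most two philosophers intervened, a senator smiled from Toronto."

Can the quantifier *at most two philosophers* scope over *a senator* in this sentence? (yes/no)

No

*at most two philosophers* sits inside the adjunct clause *when at most two philosophers intervened*.
Scope out of an adjunct clause is unavailable: QR respects the adjunct-island constraint.
There is no licit LF on which *at most two philosophers* c-commands *a senator*.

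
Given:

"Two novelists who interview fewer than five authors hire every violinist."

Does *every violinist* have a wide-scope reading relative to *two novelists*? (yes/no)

*every violinist* is a matrix argument; only *two novelists* is modified by the relative clause *who interview fewer than five authors*, so the RC island is irrelevant to the target quantifier.
No island intervenes, so both surface and inverse scope are derivable.

Yes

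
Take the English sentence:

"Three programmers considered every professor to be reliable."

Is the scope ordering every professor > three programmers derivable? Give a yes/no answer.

ECM infinitives lack a CP barrier, so *every professor* can QR over the matrix subject *three programmers*.
No island intervenes, so both surface and inverse scope are derivable.

Yes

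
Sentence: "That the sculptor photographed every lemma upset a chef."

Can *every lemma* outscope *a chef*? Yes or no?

*every lemma* sits inside the sentential subject *that the sculptor photographed every lemma*.
Clausal subjects are scope islands; QR from inside the subject into the matrix is barred.
*every lemma* is confined to the island and cannot take scope over *a chef*.

No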